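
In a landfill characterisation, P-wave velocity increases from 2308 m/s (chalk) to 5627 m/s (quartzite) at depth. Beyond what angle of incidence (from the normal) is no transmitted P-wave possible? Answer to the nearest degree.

At critical incidence the refracted ray runs along the interface (θ₂ = 90°), so sin θ_c = V₁/V₂.
θ_c = arcsin(2308/5627) = arcsin 0.4102 = 24.22°.

24°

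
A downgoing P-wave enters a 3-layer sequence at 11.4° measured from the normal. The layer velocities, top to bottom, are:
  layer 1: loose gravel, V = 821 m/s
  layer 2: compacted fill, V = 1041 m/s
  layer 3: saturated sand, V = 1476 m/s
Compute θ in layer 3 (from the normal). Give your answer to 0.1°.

20.8°

Ray parameter p = sin 11.4° / 821 = 2.4075e-04 s/m.
sin θ_3 = p·V_3 = 2.4075e-04 × 1476 = 0.3553.
θ_3 = arcsin 0.3553 = 20.81°.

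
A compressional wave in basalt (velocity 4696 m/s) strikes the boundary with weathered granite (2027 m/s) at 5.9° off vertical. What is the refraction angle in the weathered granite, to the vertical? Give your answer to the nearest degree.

Snell's law: sin θ₂ = (V₂/V₁)·sin θ₁ = (2027/4696)·sin 5.9° = 0.0444.
θ₂ = sin⁻¹(0.0444) = 2.54° (from vertical).

3°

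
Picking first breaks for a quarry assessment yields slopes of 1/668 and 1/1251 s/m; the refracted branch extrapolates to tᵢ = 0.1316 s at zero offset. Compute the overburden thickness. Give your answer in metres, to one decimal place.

52.0 m

θ_c = arcsin(668/1251) = 32.27°; cos θ_c = 0.8455.
tᵢ = 2h cos θ_c/V₁ ⇒ h = tᵢ·V₁/(2 cos θ_c) = 0.1316·668/(2·0.8455) = 51.99 m.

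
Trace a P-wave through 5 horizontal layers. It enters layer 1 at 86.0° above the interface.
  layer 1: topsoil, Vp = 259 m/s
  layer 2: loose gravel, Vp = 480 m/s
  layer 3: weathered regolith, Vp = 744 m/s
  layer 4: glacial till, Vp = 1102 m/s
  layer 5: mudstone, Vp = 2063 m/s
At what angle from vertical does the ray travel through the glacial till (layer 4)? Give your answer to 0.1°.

From the normal: θ₁ = 90° − 86.0° = 4.0°.
Snell's law across each interface conserves sin θ / V, so sin θ_4 = V_4·sin θ₁/V₁.
sin θ_4 = 1102 × sin 4.0° / 259 = 0.2968.
θ_4 = 17.27° from the vertical.

17.3°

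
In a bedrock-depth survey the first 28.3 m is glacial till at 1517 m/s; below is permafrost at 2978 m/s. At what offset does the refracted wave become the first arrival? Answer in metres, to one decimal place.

x_cross = 2h·√((V₂+V₁)/(V₂−V₁)).
(V₂+V₁)/(V₂−V₁) = (2978+1517)/(2978−1517) = 3.0767; √ = 1.7540.
x_cross = 2·28.3·1.7540 = 99.28 m.

99.3 m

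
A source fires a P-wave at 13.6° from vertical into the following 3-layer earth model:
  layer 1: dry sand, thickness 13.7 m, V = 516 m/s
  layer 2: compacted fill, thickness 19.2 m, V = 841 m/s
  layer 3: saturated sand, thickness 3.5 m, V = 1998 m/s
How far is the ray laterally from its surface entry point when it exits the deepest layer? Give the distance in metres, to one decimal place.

19.0 m

Apply Snell's law at each interface; in layer i the horizontal offset is hᵢ·tan θᵢ.
Layer 1: θ = 13.60°; offset = 13.7·tan 13.60° = 3.314 m.
Layer 2: sin θ = 841·sin 13.6°/516 = 0.3832, θ = 22.53°; offset = 19.2·tan 22.53° = 7.967 m.
Layer 3: sin θ = 1998·sin 13.6°/516 = 0.9105, θ = 65.57°; offset = 3.5·tan 65.57° = 7.706 m.
Σ offsets = 18.987 m.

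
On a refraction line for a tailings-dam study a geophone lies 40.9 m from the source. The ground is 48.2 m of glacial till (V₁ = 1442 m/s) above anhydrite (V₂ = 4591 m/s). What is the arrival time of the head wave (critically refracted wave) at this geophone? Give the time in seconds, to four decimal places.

0.0724 s

t = x/V₂ + 2h·√(V₂²−V₁²)/(V₁V₂).
√(V₂²−V₁²) = √(4591²−1442²) = 4358.7 m/s; delay term = 2·48.2·4358.7/(1442·4591) = 0.06347 s.
t = 40.9/4591 + 0.06347 = 0.07238 s.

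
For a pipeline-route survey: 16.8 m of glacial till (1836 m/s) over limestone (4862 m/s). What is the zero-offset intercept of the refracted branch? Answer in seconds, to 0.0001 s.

tᵢ = 2h·√(V₂²−V₁²)/(V₁V₂).
√(V₂²−V₁²) = √(4862²−1836²) = 4502.0 m/s.
tᵢ = 2·16.8·4502.0/(1836·4862) = 0.01695 s.

0.0169 s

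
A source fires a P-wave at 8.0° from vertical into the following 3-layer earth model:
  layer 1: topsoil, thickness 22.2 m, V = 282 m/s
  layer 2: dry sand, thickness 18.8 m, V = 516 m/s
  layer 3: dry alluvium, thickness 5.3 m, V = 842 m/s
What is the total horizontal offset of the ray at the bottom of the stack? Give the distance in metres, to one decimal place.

p = sin θ₁/V₁ = sin 8.0°/282 = 4.9352e-04 s/m is conserved through the stack.
Layer 1: θ = 8.00°; offset = 22.2·tan 8.00° = 3.120 m.
Layer 2: sin θ = p·516 = 0.2547 → θ = 14.75°; offset = 18.8·tan 14.75° = 4.951 m.
Layer 3: sin θ = p·842 = 0.4155 → θ = 24.55°; offset = 5.3·tan 24.55° = 2.421 m.
Σ offsets = 10.492 m.

10.5 m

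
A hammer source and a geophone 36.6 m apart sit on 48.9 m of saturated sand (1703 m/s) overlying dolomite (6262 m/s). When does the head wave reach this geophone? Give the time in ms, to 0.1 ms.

t = x/V₂ + 2h·√(V₂²−V₁²)/(V₁V₂).
√(V₂²−V₁²) = √(6262²−1703²) = 6026.0 m/s; delay term = 2·48.9·6026.0/(1703·6262) = 0.05526 s.
t = 36.6/6262 + 0.05526 = 0.06111 s.

61.1 ms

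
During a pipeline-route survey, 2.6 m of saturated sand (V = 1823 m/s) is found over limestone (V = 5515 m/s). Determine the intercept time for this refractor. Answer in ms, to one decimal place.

2.7 ms

tᵢ = 2h·√(V₂²−V₁²)/(V₁V₂).
√(V₂²−V₁²) = √(5515²−1823²) = 5205.0 m/s.
tᵢ = 2·2.6·5205.0/(1823·5515) = 0.00269 s.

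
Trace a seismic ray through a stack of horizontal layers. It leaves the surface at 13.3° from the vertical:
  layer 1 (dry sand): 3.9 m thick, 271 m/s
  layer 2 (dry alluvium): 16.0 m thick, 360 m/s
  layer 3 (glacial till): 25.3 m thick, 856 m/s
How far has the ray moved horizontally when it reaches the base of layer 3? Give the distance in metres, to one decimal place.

Apply Snell's law at each interface; in layer i the horizontal offset is hᵢ·tan θᵢ.
Layer 1: θ = 13.30°; offset = 3.9·tan 13.30° = 0.922 m.
Layer 2: sin θ = 360·sin 13.3°/271 = 0.3056, θ = 17.79°; offset = 16.0·tan 17.79° = 5.135 m.
Layer 3: sin θ = 856·sin 13.3°/271 = 0.7267, θ = 46.61°; offset = 25.3·tan 46.61° = 26.760 m.
Summing the layer offsets gives 32.817 m.

32.8 m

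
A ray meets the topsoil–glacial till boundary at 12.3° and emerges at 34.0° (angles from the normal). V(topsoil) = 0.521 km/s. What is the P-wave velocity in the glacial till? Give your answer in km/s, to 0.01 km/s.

sin 12.3° = 0.2130; sin 34.0° = 0.5592.
V₂ = V₁·(sin θ₂/sin θ₁) = 0.521·(0.5592/0.2130) = 1.37 km/s.

1.37 km/s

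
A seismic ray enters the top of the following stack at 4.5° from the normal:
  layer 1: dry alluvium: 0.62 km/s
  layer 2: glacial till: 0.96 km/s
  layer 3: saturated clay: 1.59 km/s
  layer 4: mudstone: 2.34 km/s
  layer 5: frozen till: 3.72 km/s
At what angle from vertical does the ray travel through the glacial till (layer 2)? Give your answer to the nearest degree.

7°

Ray parameter p = sin 4.5° / 0.62 = 1.2655e-01 s/km.
sin θ_2 = p·V_2 = 1.2655e-01 × 0.96 = 0.1215.
θ_2 = 6.98° from the vertical.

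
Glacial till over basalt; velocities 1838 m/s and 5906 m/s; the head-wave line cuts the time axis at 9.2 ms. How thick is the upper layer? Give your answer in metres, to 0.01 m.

8.90 m

h = tᵢ·V₁·V₂ / (2·√(V₂²−V₁²)).
√(V₂²−V₁²) = √(5906² − 1838²) = 5612.7 m/s.
h = 0.0092 s × 1838 × 5906 / (2 × 5612.7) = 8.90 m.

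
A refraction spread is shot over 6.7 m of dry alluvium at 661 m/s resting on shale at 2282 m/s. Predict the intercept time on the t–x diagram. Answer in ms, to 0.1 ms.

tᵢ = 2h·√(V₂²−V₁²)/(V₁V₂).
√(V₂²−V₁²) = √(2282²−661²) = 2184.2 m/s.
tᵢ = 2·6.7·2184.2/(661·2282) = 0.01940 s.

19.4 ms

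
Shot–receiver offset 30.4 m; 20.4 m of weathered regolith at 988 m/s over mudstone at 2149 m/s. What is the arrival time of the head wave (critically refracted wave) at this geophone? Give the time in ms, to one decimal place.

θ_c = arcsin(V₁/V₂) = arcsin(988/2149) = 27.37°, cos θ_c = 0.8880.
Intercept time tᵢ = 2h cos θ_c / V₁ = 2·20.4·0.8880/988 = 0.03667 s.
t = x/V₂ + tᵢ = 30.4/2149 + 0.03667 = 0.05082 s.

50.8 ms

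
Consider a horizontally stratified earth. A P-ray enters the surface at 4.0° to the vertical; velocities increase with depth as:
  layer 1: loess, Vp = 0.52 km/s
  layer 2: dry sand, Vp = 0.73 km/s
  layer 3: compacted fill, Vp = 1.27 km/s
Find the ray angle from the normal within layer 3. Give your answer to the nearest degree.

10°

Ray parameter p = sin 4.0° / 0.52 = 1.3415e-01 s/km.
sin θ_3 = p·V_3 = 1.3415e-01 × 1.27 = 0.1704.
θ_3 = arcsin 0.1704 = 9.81°.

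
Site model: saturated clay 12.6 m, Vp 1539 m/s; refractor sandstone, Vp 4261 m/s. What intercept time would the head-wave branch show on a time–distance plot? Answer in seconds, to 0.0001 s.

0.0153 s

tᵢ = 2h·√(V₂²−V₁²)/(V₁V₂).
√(V₂²−V₁²) = √(4261²−1539²) = 3973.4 m/s.
tᵢ = 2·12.6·3973.4/(1539·4261) = 0.01527 s.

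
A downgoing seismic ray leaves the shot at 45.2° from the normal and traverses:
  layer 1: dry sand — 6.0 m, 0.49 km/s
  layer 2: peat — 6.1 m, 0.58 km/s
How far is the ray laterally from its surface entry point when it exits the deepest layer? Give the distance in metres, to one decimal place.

Apply Snell's law at each interface; in layer i the horizontal offset is hᵢ·tan θᵢ.
Layer 1: θ = 45.20°; offset = 6.0·tan 45.20° = 6.042 m.
Layer 2: sin θ = 0.58·sin 45.2°/0.49 = 0.8399, θ = 57.13°; offset = 6.1·tan 57.13° = 9.440 m.
Σ offsets = 15.482 m.

15.5 m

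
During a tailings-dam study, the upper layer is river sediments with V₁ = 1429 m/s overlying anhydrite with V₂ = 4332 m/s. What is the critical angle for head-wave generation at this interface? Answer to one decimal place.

19.3°

Critical incidence: sin θ_c = V₁/V₂ = 1429/4332 = 0.3299.
θ_c = arcsin 0.3299 = 19.26°.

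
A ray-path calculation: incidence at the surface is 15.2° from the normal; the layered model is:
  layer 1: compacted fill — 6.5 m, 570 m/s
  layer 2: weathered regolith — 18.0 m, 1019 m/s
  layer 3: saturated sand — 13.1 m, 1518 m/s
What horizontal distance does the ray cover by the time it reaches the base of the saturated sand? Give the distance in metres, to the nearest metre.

24 m

Ray parameter p = sin 15.2° / 570 m/s = 4.5998e-04 s/m.
Layer 1: θ = 15.20°; offset = 6.5·tan 15.20° = 1.766 m.
Layer 2: sin θ = p·1019 = 0.4687 → θ = 27.95°; offset = 18.0·tan 27.95° = 9.551 m.
Layer 3: sin θ = p·1518 = 0.6983 → θ = 44.29°; offset = 13.1·tan 44.29° = 12.778 m.
Summing the layer offsets gives 24.095 m.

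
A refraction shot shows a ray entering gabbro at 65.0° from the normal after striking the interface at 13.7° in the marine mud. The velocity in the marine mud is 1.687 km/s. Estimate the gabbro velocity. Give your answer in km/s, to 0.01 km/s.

Snell's law: sin 13.7°/V₁ = sin 65.0°/V₂.
V₂ = V₁·sin 65.0°/sin 13.7° = 1.687 × 3.8267 = 6.46 km/s.

6.46 km/s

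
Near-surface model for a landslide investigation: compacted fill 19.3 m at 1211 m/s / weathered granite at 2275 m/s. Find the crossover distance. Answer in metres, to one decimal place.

69.9 m

x_cross = 2h·√((V₂+V₁)/(V₂−V₁)).
(V₂+V₁)/(V₂−V₁) = (2275+1211)/(2275−1211) = 3.2763; √ = 1.8101.
x_cross = 2·19.3·1.8101 = 69.87 m.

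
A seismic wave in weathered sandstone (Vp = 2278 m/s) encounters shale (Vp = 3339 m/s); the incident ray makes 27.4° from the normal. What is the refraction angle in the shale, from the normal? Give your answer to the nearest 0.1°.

42.4°

Snell's law: sin θ₂ = (V₂/V₁)·sin θ₁ = (3339/2278)·sin 27.4° = 0.6745.
θ₂ = sin⁻¹(0.6745) = 42.42° (from vertical).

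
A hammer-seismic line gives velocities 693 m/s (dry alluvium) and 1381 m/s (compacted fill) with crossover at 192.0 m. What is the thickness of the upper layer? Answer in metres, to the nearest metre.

x_cross = 2h·√((V₂+V₁)/(V₂−V₁)) → h = x_cross / (2·√((V₂+V₁)/(V₂−V₁))).
√((V₂+V₁)/(V₂−V₁)) = √((1381+693)/(1381−693)) = 1.7362.
h = 192.0 / (2·1.7362) = 55.29 m.

55 m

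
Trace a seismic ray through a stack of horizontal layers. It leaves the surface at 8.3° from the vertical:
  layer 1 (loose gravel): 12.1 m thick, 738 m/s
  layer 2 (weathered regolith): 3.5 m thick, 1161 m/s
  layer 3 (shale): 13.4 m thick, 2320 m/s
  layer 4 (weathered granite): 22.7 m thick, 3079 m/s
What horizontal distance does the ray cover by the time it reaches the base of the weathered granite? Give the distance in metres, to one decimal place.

26.5 m

Apply Snell's law at each interface; in layer i the horizontal offset is hᵢ·tan θᵢ.
Layer 1: θ = 8.30°; offset = 12.1·tan 8.30° = 1.765 m.
Layer 2: sin θ = 1161·sin 8.3°/738 = 0.2271, θ = 13.13°; offset = 3.5·tan 13.13° = 0.816 m.
Layer 3: sin θ = 2320·sin 8.3°/738 = 0.4538, θ = 26.99°; offset = 13.4·tan 26.99° = 6.824 m.
Layer 4: sin θ = 3079·sin 8.3°/738 = 0.6023, θ = 37.03°; offset = 22.7·tan 37.03° = 17.126 m.
Summing the layer offsets gives 26.531 m.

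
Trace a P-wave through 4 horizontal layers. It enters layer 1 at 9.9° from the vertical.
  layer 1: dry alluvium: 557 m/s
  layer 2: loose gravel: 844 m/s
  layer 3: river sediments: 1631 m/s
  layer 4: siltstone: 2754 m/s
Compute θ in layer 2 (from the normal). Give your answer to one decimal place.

Snell's law across each interface conserves sin θ / V, so sin θ_2 = V_2·sin θ₁/V₁.
sin θ_2 = 844 × sin 9.9° / 557 = 0.2605.
θ_2 = arcsin 0.2605 = 15.10°.

15.1°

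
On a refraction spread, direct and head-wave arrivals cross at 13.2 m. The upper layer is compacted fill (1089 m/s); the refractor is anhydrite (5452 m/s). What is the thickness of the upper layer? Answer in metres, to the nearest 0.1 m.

5.4 m

h = (x_cross/2)·√((V₂−V₁)/(V₂+V₁)).
(V₂−V₁)/(V₂+V₁) = (5452−1089)/(5452+1089) = 0.6670; √ = 0.8167.
h = (13.2/2)·0.8167 = 5.39 m.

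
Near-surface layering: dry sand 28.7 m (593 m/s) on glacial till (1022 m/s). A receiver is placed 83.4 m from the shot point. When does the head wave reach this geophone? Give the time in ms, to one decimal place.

160.4 ms

θ_c = arcsin(V₁/V₂) = arcsin(593/1022) = 35.47°, cos θ_c = 0.8144.
Intercept time tᵢ = 2h cos θ_c / V₁ = 2·28.7·0.8144/593 = 0.07884 s.
t = x/V₂ + tᵢ = 83.4/1022 + 0.07884 = 0.16044 s.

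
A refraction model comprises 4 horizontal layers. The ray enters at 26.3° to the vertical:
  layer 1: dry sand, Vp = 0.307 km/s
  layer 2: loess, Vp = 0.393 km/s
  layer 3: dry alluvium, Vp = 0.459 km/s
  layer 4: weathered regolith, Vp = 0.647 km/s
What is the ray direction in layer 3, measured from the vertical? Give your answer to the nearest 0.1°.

41.5°

Snell's law across each interface conserves sin θ / V, so sin θ_3 = V_3·sin θ₁/V₁.
sin θ_3 = 0.459 × sin 26.3° / 0.307 = 0.6624.
θ_3 = 41.49° from the vertical.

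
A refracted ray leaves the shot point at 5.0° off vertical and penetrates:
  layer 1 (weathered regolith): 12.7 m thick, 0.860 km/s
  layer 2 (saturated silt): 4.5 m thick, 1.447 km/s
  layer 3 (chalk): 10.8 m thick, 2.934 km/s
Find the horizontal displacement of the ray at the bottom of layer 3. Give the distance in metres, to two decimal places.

5.14 m

p = sin θ₁/V₁ = sin 5.0°/0.860 = 1.0134e-01 s/km is conserved through the stack.
Layer 1: θ = 5.00°; offset = 12.7·tan 5.00° = 1.1111 m.
Layer 2: sin θ = p·1.447 = 0.1466 → θ = 8.43°; offset = 4.5·tan 8.43° = 0.6671 m.
Layer 3: sin θ = p·2.934 = 0.2973 → θ = 17.30°; offset = 10.8·tan 17.30° = 3.3634 m.
Total horizontal offset = 5.1416 m.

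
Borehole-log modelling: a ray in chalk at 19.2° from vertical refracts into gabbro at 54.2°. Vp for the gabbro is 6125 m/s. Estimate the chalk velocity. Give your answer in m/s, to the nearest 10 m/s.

2480 m/s

Snell's law: sin 19.2°/V₁ = sin 54.2°/V₂.
V₁ = V₂·sin 19.2°/sin 54.2° = 6125 × 0.4055 = 2483.54 m/s.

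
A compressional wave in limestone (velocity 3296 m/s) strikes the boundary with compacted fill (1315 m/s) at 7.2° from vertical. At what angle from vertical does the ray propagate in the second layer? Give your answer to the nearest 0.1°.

2.9°

Snell's law: sin θ₂ = (V₂/V₁)·sin θ₁ = (1315/3296)·sin 7.2° = 0.0500.
θ₂ = arcsin 0.0500 = 2.87° from the normal.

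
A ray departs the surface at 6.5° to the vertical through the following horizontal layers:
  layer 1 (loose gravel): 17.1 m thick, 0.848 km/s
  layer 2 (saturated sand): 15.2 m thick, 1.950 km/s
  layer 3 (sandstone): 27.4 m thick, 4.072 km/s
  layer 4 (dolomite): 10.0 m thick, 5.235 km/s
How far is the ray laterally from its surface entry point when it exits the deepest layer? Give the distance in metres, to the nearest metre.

Apply Snell's law at each interface; in layer i the horizontal offset is hᵢ·tan θᵢ.
Layer 1: θ = 6.50°; offset = 17.1·tan 6.50° = 1.948 m.
Layer 2: sin θ = 1.950·sin 6.5°/0.848 = 0.2603, θ = 15.09°; offset = 15.2·tan 15.09° = 4.098 m.
Layer 3: sin θ = 4.072·sin 6.5°/0.848 = 0.5436, θ = 32.93°; offset = 27.4·tan 32.93° = 17.745 m.
Layer 4: sin θ = 5.235·sin 6.5°/0.848 = 0.6988, θ = 44.33°; offset = 10.0·tan 44.33° = 9.770 m.
Summing the layer offsets gives 33.562 m.

34 m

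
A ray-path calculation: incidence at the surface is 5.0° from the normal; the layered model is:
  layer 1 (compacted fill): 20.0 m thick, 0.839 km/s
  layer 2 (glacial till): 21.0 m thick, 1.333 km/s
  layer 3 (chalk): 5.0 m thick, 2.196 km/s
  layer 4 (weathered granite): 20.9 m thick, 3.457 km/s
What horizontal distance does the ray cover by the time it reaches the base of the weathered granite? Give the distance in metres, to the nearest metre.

14 m

Ray parameter p = sin 5.0° / 0.839 km/s = 1.0388e-01 s/km.
Layer 1: θ = 5.00°; offset = 20.0·tan 5.00° = 1.750 m.
Layer 2: sin θ = p·1.333 = 0.1385 → θ = 7.96°; offset = 21.0·tan 7.96° = 2.936 m.
Layer 3: sin θ = p·2.196 = 0.2281 → θ = 13.19°; offset = 5.0·tan 13.19° = 1.171 m.
Layer 4: sin θ = p·3.457 = 0.3591 → θ = 21.05°; offset = 20.9·tan 21.05° = 8.042 m.
Σ offsets = 13.899 m.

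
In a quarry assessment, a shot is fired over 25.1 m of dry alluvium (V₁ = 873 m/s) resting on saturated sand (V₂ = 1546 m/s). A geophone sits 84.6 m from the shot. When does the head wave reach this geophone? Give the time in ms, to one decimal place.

102.2 ms

t = x/V₂ + 2h·√(V₂²−V₁²)/(V₁V₂).
√(V₂²−V₁²) = √(1546²−873²) = 1275.9 m/s; delay term = 2·25.1·1275.9/(873·1546) = 0.04746 s.
t = 84.6/1546 + 0.04746 = 0.10218 s.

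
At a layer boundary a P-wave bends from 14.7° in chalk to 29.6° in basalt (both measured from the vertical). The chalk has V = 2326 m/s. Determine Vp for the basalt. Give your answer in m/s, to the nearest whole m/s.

4528 m/s

sin 14.7° = 0.2538; sin 29.6° = 0.4939.
V₂ = V₁·(sin θ₂/sin θ₁) = 2326·(0.4939/0.2538) = 4527.58 m/s.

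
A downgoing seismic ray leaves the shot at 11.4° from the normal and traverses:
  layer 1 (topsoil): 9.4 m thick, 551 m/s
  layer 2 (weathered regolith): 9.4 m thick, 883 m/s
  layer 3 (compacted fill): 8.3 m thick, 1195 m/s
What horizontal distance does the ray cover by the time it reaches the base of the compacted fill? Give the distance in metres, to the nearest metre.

9 m

Apply Snell's law at each interface; in layer i the horizontal offset is hᵢ·tan θᵢ.
Layer 1: θ = 11.40°; offset = 9.4·tan 11.40° = 1.895 m.
Layer 2: sin θ = 883·sin 11.4°/551 = 0.3168, θ = 18.47°; offset = 9.4·tan 18.47° = 3.139 m.
Layer 3: sin θ = 1195·sin 11.4°/551 = 0.4287, θ = 25.38°; offset = 8.3·tan 25.38° = 3.938 m.
Summing the layer offsets gives 8.973 m.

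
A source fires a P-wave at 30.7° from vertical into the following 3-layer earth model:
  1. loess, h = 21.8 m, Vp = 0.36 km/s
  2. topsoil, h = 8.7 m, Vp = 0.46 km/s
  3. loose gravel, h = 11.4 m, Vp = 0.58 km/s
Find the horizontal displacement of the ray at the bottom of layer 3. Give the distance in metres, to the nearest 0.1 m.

36.9 m

p = sin θ₁/V₁ = sin 30.7°/0.36 = 1.4182e+00 s/km is conserved through the stack.
Layer 1: θ = 30.70°; offset = 21.8·tan 30.70° = 12.944 m.
Layer 2: sin θ = p·0.46 = 0.6524 → θ = 40.72°; offset = 8.7·tan 40.72° = 7.488 m.
Layer 3: sin θ = p·0.58 = 0.8225 → θ = 55.34°; offset = 11.4·tan 55.34° = 16.488 m.
Summing the layer offsets gives 36.921 m.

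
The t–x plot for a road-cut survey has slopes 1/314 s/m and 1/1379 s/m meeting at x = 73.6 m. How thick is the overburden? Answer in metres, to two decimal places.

x_cross = 2h·√((V₂+V₁)/(V₂−V₁)) → h = x_cross / (2·√((V₂+V₁)/(V₂−V₁))).
√((V₂+V₁)/(V₂−V₁)) = √((1379+314)/(1379−314)) = 1.2608.
h = 73.6 / (2·1.2608) = 29.19 m.

29.19 m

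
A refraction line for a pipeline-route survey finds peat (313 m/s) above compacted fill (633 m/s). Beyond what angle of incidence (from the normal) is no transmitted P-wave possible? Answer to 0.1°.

29.6°

At critical incidence the refracted ray runs along the interface (θ₂ = 90°), so sin θ_c = V₁/V₂.
θ_c = arcsin(313/633) = arcsin 0.4945 = 29.63°.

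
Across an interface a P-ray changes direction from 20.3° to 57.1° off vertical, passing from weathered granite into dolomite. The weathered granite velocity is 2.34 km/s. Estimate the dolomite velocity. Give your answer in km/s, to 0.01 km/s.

Snell's law: sin 20.3°/V₁ = sin 57.1°/V₂.
V₂ = V₁·sin 57.1°/sin 20.3° = 2.34 × 2.4201 = 5.66 km/s.

5.66 km/s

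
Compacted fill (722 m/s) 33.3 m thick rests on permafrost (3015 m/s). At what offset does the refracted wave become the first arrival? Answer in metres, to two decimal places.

85.02 m

x_cross = 2h·√((V₂+V₁)/(V₂−V₁)).
(V₂+V₁)/(V₂−V₁) = (3015+722)/(3015−722) = 1.6297; √ = 1.2766.
x_cross = 2·33.3·1.2766 = 85.02 m.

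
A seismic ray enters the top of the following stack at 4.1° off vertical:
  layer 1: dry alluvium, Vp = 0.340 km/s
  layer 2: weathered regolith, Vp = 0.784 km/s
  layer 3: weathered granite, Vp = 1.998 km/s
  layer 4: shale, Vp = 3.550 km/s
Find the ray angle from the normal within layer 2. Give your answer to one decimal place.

Snell's law across each interface conserves sin θ / V, so sin θ_2 = V_2·sin θ₁/V₁.
sin θ_2 = 0.784 × sin 4.1° / 0.340 = 0.1649.
θ_2 = arcsin 0.1649 = 9.49°.

9.5°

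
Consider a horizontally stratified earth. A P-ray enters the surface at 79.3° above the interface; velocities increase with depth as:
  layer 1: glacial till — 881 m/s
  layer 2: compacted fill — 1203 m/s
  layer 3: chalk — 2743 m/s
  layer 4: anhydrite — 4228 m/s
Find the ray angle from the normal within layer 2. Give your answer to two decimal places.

From the normal: θ₁ = 90° − 79.3° = 10.7°.
Ray parameter p = sin 10.7° / 881 = 2.1075e-04 s/m.
sin θ_2 = p·V_2 = 2.1075e-04 × 1203 = 0.2535.
θ_2 = 14.69° from the vertical.

14.69°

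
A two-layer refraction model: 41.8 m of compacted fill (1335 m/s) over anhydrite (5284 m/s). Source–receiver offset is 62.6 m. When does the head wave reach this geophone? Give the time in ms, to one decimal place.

72.4 ms

t = x/V₂ + 2h·√(V₂²−V₁²)/(V₁V₂).
√(V₂²−V₁²) = √(5284²−1335²) = 5112.6 m/s; delay term = 2·41.8·5112.6/(1335·5284) = 0.06059 s.
t = 62.6/5284 + 0.06059 = 0.07244 s.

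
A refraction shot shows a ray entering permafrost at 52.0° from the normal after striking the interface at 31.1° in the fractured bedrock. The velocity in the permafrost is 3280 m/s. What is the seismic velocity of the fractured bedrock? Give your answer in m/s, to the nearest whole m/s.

Snell's law: sin 31.1°/V₁ = sin 52.0°/V₂.
V₁ = V₂·sin 31.1°/sin 52.0° = 3280 × 0.6555 = 2150.01 m/s.

2150 m/s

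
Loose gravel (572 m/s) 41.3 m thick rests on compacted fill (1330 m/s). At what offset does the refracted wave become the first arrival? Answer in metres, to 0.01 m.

130.84 m

x_cross = 2h·√((V₂+V₁)/(V₂−V₁)).
(V₂+V₁)/(V₂−V₁) = (1330+572)/(1330−572) = 2.5092; √ = 1.5841.
x_cross = 2·41.3·1.5841 = 130.84 m.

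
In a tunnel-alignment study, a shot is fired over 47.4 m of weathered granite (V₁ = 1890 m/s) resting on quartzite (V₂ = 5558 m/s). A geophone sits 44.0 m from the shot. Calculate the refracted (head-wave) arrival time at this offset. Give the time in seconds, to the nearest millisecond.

0.055 s

θ_c = arcsin(V₁/V₂) = arcsin(1890/5558) = 19.88°, cos θ_c = 0.9404.
Intercept time tᵢ = 2h cos θ_c / V₁ = 2·47.4·0.9404/1890 = 0.04717 s.
t = x/V₂ + tᵢ = 44.0/5558 + 0.04717 = 0.05509 s.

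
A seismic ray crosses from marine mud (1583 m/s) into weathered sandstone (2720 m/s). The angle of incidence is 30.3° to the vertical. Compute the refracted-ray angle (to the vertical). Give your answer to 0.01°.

60.10°

Snell's law: sin θ₂ = (V₂/V₁)·sin θ₁ = (2720/1583)·sin 30.3° = 0.8669.
θ₂ = sin⁻¹(0.8669) = 60.10° (from vertical).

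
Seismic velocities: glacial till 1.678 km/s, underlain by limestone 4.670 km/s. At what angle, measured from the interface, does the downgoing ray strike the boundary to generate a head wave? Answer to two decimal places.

At critical incidence the refracted ray runs along the interface (θ₂ = 90°), so sin θ_c = V₁/V₂.
θ_c = arcsin(1.678/4.670) = arcsin 0.3593 = 21.06°.
Measured from the interface: 90° − 21.06° = 68.94°.

68.94°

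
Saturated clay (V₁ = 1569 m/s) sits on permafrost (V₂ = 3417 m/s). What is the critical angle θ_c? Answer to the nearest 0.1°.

Critical incidence: sin θ_c = V₁/V₂ = 1569/3417 = 0.4592.
θ_c = arcsin 0.4592 = 27.33°.

27.3°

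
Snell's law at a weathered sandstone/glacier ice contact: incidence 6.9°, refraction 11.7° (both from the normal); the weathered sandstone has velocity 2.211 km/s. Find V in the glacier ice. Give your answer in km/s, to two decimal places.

sin 6.9° = 0.1201; sin 11.7° = 0.2028.
V₂ = V₁·(sin θ₂/sin θ₁) = 2.211·(0.2028/0.1201) = 3.73 km/s.

3.73 km/s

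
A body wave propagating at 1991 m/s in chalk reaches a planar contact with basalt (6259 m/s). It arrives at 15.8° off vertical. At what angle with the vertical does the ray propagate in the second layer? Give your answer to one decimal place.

Snell's law: sin θ₂ = (V₂/V₁)·sin θ₁ = (6259/1991)·sin 15.8° = 0.8560.
θ₂ = arcsin 0.8560 = 58.87° from the normal.

58.9°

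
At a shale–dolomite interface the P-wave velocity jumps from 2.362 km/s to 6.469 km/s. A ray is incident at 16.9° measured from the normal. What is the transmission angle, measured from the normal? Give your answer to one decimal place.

Snell's law: sin θ₂ = (V₂/V₁)·sin θ₁ = (6.469/2.362)·sin 16.9° = 0.7962.
θ₂ = sin⁻¹(0.7962) = 52.77° (from vertical).

52.8°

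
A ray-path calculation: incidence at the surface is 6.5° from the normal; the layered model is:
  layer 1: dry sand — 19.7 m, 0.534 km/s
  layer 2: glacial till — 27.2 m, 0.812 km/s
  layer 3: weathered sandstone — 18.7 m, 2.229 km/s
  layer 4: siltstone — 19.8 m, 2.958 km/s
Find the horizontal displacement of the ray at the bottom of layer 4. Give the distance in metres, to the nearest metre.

p = sin θ₁/V₁ = sin 6.5°/0.534 = 2.1199e-01 s/km is conserved through the stack.
Layer 1: θ = 6.50°; offset = 19.7·tan 6.50° = 2.245 m.
Layer 2: sin θ = p·0.812 = 0.1721 → θ = 9.91°; offset = 27.2·tan 9.91° = 4.753 m.
Layer 3: sin θ = p·2.229 = 0.4725 → θ = 28.20°; offset = 18.7·tan 28.20° = 10.026 m.
Layer 4: sin θ = p·2.958 = 0.6271 → θ = 38.83°; offset = 19.8·tan 38.83° = 15.939 m.
Σ offsets = 32.963 m.

33 m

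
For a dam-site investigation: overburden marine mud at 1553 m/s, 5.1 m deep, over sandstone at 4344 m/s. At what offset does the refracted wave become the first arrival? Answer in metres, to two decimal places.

x_cross = 2h·√((V₂+V₁)/(V₂−V₁)).
(V₂+V₁)/(V₂−V₁) = (4344+1553)/(4344−1553) = 2.1129; √ = 1.4536.
x_cross = 2·5.1·1.4536 = 14.83 m.

14.83 m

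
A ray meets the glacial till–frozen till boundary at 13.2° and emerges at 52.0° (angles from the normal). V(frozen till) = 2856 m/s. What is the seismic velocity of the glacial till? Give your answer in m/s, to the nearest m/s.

sin 13.2° = 0.2284; sin 52.0° = 0.7880.
V₁ = V₂·(sin θ₁/sin θ₂) = 2856·(0.2284/0.7880) = 827.62 m/s.

828 m/s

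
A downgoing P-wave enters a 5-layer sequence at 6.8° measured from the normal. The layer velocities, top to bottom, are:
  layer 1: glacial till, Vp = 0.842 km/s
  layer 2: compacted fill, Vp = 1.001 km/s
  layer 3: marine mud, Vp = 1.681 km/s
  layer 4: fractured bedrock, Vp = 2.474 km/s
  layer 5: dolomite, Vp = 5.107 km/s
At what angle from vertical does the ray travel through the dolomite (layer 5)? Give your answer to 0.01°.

45.90°

Ray parameter p = sin 6.8° / 0.842 = 1.4062e-01 s/km.
sin θ_5 = p·V_5 = 1.4062e-01 × 5.107 = 0.7182.
θ_5 = 45.90° from the vertical.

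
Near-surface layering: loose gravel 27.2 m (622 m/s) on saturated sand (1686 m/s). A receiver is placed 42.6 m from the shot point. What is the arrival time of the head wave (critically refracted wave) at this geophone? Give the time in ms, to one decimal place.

θ_c = arcsin(V₁/V₂) = arcsin(622/1686) = 21.65°, cos θ_c = 0.9295.
Intercept time tᵢ = 2h cos θ_c / V₁ = 2·27.2·0.9295/622 = 0.08129 s.
t = x/V₂ + tᵢ = 42.6/1686 + 0.08129 = 0.10656 s.

106.6 ms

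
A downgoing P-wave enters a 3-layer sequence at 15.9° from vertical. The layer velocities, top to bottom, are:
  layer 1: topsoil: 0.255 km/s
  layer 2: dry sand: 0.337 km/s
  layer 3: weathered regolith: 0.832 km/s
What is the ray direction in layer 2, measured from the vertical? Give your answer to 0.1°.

Ray parameter p = sin 15.9° / 0.255 = 1.0743e+00 s/km.
sin θ_2 = p·V_2 = 1.0743e+00 × 0.337 = 0.3621.
θ_2 = arcsin 0.3621 = 21.23°.

21.2°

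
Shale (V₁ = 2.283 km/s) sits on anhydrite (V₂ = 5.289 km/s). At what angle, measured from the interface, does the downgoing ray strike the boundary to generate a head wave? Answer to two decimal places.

64.43°

At critical incidence the refracted ray runs along the interface (θ₂ = 90°), so sin θ_c = V₁/V₂.
θ_c = arcsin(2.283/5.289) = arcsin 0.4317 = 25.57°.
Measured from the interface: 90° − 25.57° = 64.43°.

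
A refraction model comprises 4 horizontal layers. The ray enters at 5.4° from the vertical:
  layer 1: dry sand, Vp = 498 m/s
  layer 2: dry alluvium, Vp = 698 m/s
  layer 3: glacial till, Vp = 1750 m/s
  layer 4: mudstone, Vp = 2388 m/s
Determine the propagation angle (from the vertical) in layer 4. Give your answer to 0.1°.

26.8°

Snell's law across each interface conserves sin θ / V, so sin θ_4 = V_4·sin θ₁/V₁.
sin θ_4 = 2388 × sin 5.4° / 498 = 0.4513.
θ_4 = 26.82° from the vertical.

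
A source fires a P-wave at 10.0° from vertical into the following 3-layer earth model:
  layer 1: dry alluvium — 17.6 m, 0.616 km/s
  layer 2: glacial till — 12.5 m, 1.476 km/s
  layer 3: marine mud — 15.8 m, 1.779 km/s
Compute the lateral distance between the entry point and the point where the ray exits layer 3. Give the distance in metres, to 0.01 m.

Apply Snell's law at each interface; in layer i the horizontal offset is hᵢ·tan θᵢ.
Layer 1: θ = 10.00°; offset = 17.6·tan 10.00° = 3.1034 m.
Layer 2: sin θ = 1.476·sin 10.0°/0.616 = 0.4161, θ = 24.59°; offset = 12.5·tan 24.59° = 5.7196 m.
Layer 3: sin θ = 1.779·sin 10.0°/0.616 = 0.5015, θ = 30.10°; offset = 15.8·tan 30.10° = 9.1585 m.
Σ offsets = 17.9815 m.

17.98 m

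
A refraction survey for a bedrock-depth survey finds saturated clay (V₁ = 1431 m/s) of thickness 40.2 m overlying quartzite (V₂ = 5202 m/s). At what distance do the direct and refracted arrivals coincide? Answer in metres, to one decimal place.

106.6 m

θ_c = arcsin(1431/5202) = 15.97°, so cos θ_c = 0.9614 and tᵢ = 2h cos θ_c/V₁ = 0.0540 s.
At crossover x/V₁ = x/V₂ + tᵢ ⇒ x = tᵢ/(1/V₁ − 1/V₂) = 0.05402/(6.9881e-04 − 1.9223e-04) = 106.63 m.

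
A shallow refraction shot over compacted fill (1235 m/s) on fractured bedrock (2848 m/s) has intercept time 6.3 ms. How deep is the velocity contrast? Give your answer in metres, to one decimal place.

4.3 m

h = tᵢ·V₁·V₂ / (2·√(V₂²−V₁²)).
√(V₂²−V₁²) = √(2848² − 1235²) = 2566.3 m/s.
h = 0.0063 s × 1235 × 2848 / (2 × 2566.3) = 4.32 m.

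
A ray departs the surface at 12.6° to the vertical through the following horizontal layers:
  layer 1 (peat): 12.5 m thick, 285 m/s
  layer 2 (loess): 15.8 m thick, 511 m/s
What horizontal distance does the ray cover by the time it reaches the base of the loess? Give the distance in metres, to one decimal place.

Apply Snell's law at each interface; in layer i the horizontal offset is hᵢ·tan θᵢ.
Layer 1: θ = 12.60°; offset = 12.5·tan 12.60° = 2.794 m.
Layer 2: sin θ = 511·sin 12.6°/285 = 0.3911, θ = 23.02°; offset = 15.8·tan 23.02° = 6.715 m.
Summing the layer offsets gives 9.509 m.

9.5 m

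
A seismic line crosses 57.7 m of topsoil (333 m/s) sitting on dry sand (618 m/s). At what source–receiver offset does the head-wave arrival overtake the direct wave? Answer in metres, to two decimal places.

210.80 m

θ_c = arcsin(333/618) = 32.60°, so cos θ_c = 0.8424 and tᵢ = 2h cos θ_c/V₁ = 0.2919 s.
At crossover x/V₁ = x/V₂ + tᵢ ⇒ x = tᵢ/(1/V₁ − 1/V₂) = 0.29193/(3.0030e-03 − 1.6181e-03) = 210.80 m.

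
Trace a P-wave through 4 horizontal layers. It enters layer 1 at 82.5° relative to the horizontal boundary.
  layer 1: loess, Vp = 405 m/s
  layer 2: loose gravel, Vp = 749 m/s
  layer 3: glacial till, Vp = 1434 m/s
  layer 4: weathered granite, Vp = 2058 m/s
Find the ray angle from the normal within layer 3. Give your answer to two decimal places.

27.53°

From the normal: θ₁ = 90° − 82.5° = 7.5°.
Snell's law across each interface conserves sin θ / V, so sin θ_3 = V_3·sin θ₁/V₁.
sin θ_3 = 1434 × sin 7.5° / 405 = 0.4622.
θ_3 = 27.53° from the vertical.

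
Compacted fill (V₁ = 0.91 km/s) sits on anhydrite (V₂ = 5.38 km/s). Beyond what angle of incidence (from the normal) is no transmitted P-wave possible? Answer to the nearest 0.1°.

9.7°

Critical incidence: sin θ_c = V₁/V₂ = 0.91/5.38 = 0.1691.
θ_c = arcsin 0.1691 = 9.74°.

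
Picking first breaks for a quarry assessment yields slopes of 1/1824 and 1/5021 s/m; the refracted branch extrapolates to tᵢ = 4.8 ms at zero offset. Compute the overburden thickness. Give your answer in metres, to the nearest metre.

5 m

h = tᵢ·V₁·V₂ / (2·√(V₂²−V₁²)).
√(V₂²−V₁²) = √(5021² − 1824²) = 4678.0 m/s.
h = 0.0048 s × 1824 × 5021 / (2 × 4678.0) = 4.70 m.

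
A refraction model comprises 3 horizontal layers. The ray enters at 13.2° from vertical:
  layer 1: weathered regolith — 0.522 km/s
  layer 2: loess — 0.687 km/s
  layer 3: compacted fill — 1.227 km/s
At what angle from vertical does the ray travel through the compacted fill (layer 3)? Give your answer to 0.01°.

32.46°

Snell's law across each interface conserves sin θ / V, so sin θ_3 = V_3·sin θ₁/V₁.
sin θ_3 = 1.227 × sin 13.2° / 0.522 = 0.5368.
θ_3 = arcsin 0.5368 = 32.46°.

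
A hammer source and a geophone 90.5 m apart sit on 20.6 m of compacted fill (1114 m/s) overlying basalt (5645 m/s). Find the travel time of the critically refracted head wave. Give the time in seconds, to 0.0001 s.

0.0523 s

t = x/V₂ + 2h·√(V₂²−V₁²)/(V₁V₂).
√(V₂²−V₁²) = √(5645²−1114²) = 5534.0 m/s; delay term = 2·20.6·5534.0/(1114·5645) = 0.03626 s.
t = 90.5/5645 + 0.03626 = 0.05229 s.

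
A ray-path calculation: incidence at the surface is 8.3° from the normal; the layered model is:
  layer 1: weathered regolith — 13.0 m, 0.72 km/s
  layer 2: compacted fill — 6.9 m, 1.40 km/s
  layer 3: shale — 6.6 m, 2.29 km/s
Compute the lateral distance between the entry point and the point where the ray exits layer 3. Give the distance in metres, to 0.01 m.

7.33 m

Ray parameter p = sin 8.3° / 0.72 km/s = 2.0049e-01 s/km.
Layer 1: θ = 8.30°; offset = 13.0·tan 8.30° = 1.8965 m.
Layer 2: sin θ = p·1.40 = 0.2807 → θ = 16.30°; offset = 6.9·tan 16.30° = 2.0179 m.
Layer 3: sin θ = p·2.29 = 0.4591 → θ = 27.33°; offset = 6.6·tan 27.33° = 3.4111 m.
Σ offsets = 7.3255 m.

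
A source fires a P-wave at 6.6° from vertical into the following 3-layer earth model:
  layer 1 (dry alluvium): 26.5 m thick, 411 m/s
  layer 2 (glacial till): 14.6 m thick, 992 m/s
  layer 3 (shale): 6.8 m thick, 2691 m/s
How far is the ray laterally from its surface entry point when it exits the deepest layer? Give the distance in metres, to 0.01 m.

15.05 m

p = sin θ₁/V₁ = sin 6.6°/411 = 2.7965e-04 s/m is conserved through the stack.
Layer 1: θ = 6.60°; offset = 26.5·tan 6.60° = 3.0662 m.
Layer 2: sin θ = p·992 = 0.2774 → θ = 16.11°; offset = 14.6·tan 16.11° = 4.2157 m.
Layer 3: sin θ = p·2691 = 0.7525 → θ = 48.81°; offset = 6.8·tan 48.81° = 7.7707 m.
Summing the layer offsets gives 15.0526 m.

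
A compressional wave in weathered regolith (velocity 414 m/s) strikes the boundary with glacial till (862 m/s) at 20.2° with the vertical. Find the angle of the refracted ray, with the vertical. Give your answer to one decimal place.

Snell's law: sin θ₂ = (V₂/V₁)·sin θ₁ = (862/414)·sin 20.2° = 0.7190.
θ₂ = sin⁻¹(0.7190) = 45.97° (from vertical).

46.0°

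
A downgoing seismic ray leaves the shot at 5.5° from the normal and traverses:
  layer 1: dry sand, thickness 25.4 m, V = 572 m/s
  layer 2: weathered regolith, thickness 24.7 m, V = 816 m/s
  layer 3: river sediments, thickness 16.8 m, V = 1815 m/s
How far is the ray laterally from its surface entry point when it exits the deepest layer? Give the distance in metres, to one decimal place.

11.2 m

p = sin θ₁/V₁ = sin 5.5°/572 = 1.6756e-04 s/m is conserved through the stack.
Layer 1: θ = 5.50°; offset = 25.4·tan 5.50° = 2.446 m.
Layer 2: sin θ = p·816 = 0.1367 → θ = 7.86°; offset = 24.7·tan 7.86° = 3.409 m.
Layer 3: sin θ = p·1815 = 0.3041 → θ = 17.71°; offset = 16.8·tan 17.71° = 5.363 m.
Total horizontal offset = 11.218 m.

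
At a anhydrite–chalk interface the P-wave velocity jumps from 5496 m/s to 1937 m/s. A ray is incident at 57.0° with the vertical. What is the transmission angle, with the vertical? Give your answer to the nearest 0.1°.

17.2°

Snell's law: sin θ₂ = (V₂/V₁)·sin θ₁ = (1937/5496)·sin 57.0° = 0.2956.
θ₂ = arcsin 0.2956 = 17.19° from the normal.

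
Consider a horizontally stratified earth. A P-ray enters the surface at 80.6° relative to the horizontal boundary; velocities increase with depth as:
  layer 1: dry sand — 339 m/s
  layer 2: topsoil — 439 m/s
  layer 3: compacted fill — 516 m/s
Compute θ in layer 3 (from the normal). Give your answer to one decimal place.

From the normal: θ₁ = 90° − 80.6° = 9.4°.
Snell's law across each interface conserves sin θ / V, so sin θ_3 = V_3·sin θ₁/V₁.
sin θ_3 = 516 × sin 9.4° / 339 = 0.2486.
θ_3 = 14.39° from the vertical.

14.4°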